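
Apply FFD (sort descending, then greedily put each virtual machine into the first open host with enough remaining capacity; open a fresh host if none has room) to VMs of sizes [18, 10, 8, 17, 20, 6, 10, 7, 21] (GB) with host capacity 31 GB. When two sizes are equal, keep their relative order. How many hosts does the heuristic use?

Sorted descending: 21, 20, 18, 17, 10, 10, 8, 7, 6.
  21 → host 1 (new)  [load 21/31]
  20 → host 2 (new)  [load 20/31]
  18 → host 3 (new)  [load 18/31]
  17 → host 4 (new)  [load 17/31]
  10 → host 1  [load 31/31]
  10 → host 2  [load 30/31]
  8 → host 3  [load 26/31]
  7 → host 4  [load 24/31]
  6 → host 4  [load 30/31]
4 hosts opened.

4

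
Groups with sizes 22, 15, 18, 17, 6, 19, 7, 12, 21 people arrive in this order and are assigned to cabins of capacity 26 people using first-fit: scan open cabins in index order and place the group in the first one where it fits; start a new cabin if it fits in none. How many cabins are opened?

7

  22 → cabin 1 (new)  [load 22/26]
  15 → cabin 2 (new)  [load 15/26]
  18 → cabin 3 (new)  [load 18/26]
  17 → cabin 4 (new)  [load 17/26]
  6 → cabin 2  [load 21/26]
  19 → cabin 5 (new)  [load 19/26]
  7 → cabin 3  [load 25/26]
  12 → cabin 6 (new)  [load 12/26]
  21 → cabin 7 (new)  [load 21/26]
7 cabins opened.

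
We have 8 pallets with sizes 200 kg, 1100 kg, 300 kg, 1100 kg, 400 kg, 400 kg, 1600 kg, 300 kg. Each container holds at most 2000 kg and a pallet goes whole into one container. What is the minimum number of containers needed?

3

Total = 1600 + 1100 + 1100 + 400 + 400 + 300 + 300 + 200 = 5400 kg.
Lower bound: ⌈5400/2000⌉ = 3 containers.
A packing using 3 containers:
  container 1: 1600 + 400 = 2000
  container 2: 1100 + 400 + 300 + 200 = 2000
  container 3: 1100 + 300 = 1400
This matches the lower bound, so 3 is optimal.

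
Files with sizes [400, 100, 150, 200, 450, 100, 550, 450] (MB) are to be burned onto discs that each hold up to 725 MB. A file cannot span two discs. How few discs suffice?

4

Total = 550 + 450 + 450 + 400 + 200 + 150 + 100 + 100 = 2400 MB.
Lower bound: ⌈2400/725⌉ = 4 discs.
A packing using 4 discs:
  disc 1: 550 + 150 = 700
  disc 2: 450 + 200 = 650
  disc 3: 450 + 100 + 100 = 650
  disc 4: 400 = 400
This matches the lower bound, so 4 is optimal.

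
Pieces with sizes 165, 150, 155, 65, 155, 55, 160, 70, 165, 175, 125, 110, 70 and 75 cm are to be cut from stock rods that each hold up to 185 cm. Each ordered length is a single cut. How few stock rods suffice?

Total = 175 + 165 + 165 + 160 + 155 + 155 + 150 + 125 + 110 + 75 + 70 + 70 + 65 + 55 = 1695 cm.
Lower bound: ⌈1695/185⌉ = 10 stock rods.
A packing using 11 stock rods:
  stock rod 1: 175 = 175
  stock rod 2: 165 = 165
  stock rod 3: 165 = 165
  stock rod 4: 160 = 160
  stock rod 5: 155 = 155
  stock rod 6: 155 = 155
  stock rod 7: 150 = 150
  stock rod 8: 125 + 55 = 180
  stock rod 9: 110 + 75 = 185
  stock rod 10: 70 + 70 = 140
  stock rod 11: 65 = 65
No arrangement into 10 stock rods stays within capacity, so 11 is optimal.

11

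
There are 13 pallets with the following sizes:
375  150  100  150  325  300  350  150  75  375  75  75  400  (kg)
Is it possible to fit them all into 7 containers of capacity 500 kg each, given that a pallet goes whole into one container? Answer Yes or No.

A valid assignment using 7 containers:
  container 1: 400 + 100 = 500
  container 2: 375 + 75 = 450
  container 3: 375 + 75 = 450
  container 4: 350 + 150 = 500
  container 5: 325 + 150 = 475
  container 6: 300 + 150 = 450
  container 7: 75 = 75
Every load is within 500 kg, so 7 containers suffice.

Yes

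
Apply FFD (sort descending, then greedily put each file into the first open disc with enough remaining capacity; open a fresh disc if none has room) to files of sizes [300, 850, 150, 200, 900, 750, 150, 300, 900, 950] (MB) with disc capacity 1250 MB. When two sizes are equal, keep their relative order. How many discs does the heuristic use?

5

Sorted descending: 950, 900, 900, 850, 750, 300, 300, 200, 150, 150.
  950 → disc 1 (new)  [load 950/1250]
  900 → disc 2 (new)  [load 900/1250]
  900 → disc 3 (new)  [load 900/1250]
  850 → disc 4 (new)  [load 850/1250]
  750 → disc 5 (new)  [load 750/1250]
  300 → disc 1  [load 1250/1250]
  300 → disc 2  [load 1200/1250]
  200 → disc 3  [load 1100/1250]
  150 → disc 3  [load 1250/1250]
  150 → disc 4  [load 1000/1250]
5 discs opened.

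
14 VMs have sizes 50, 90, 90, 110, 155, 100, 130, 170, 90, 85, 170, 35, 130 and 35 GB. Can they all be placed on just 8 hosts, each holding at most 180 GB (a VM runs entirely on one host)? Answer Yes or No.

Total = 1440 GB; ⌈1440/180⌉ = 8.
The bound of 8 does not rule out 8, but exhaustive search shows no assignment into 8 hosts of capacity 180 GB exists — the minimum is 9.

No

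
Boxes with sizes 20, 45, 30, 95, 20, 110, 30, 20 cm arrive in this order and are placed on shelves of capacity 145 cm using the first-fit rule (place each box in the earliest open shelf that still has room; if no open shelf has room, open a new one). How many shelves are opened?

  20 → shelf 1 (new)  [load 20/145]
  45 → shelf 1  [load 65/145]
  30 → shelf 1  [load 95/145]
  95 → shelf 2 (new)  [load 95/145]
  20 → shelf 1  [load 115/145]
  110 → shelf 3 (new)  [load 110/145]
  30 → shelf 1  [load 145/145]
  20 → shelf 2  [load 115/145]
3 shelves opened.

3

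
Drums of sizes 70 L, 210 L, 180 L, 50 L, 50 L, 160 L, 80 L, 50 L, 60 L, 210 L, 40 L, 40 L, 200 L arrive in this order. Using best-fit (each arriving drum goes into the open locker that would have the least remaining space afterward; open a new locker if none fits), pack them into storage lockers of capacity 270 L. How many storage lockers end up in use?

  70 → locker 1 (new)  [load 70/270]
  210 → locker 2 (new)  [load 210/270]
  180 → locker 1  [load 250/270]
  50 → locker 2  [load 260/270]
  50 → locker 3 (new)  [load 50/270]
  160 → locker 3  [load 210/270]
  80 → locker 4 (new)  [load 80/270]
  50 → locker 3  [load 260/270]
  60 → locker 4  [load 140/270]
  210 → locker 5 (new)  [load 210/270]
  40 → locker 5  [load 250/270]
  40 → locker 4  [load 180/270]
  200 → locker 6 (new)  [load 200/270]
6 storage lockers opened.

6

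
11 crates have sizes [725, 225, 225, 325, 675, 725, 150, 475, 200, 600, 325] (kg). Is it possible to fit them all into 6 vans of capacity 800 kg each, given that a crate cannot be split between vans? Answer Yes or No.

No

Total = 4650 kg; ⌈4650/800⌉ = 6.
The bound of 6 does not rule out 6, but exhaustive search shows no assignment into 6 vans of capacity 800 kg exists — the minimum is 7.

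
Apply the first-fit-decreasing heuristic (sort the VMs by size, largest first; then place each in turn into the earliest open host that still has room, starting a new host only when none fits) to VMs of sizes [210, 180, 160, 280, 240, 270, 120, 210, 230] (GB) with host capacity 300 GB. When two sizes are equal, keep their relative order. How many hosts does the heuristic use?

Sorted descending: 280, 270, 240, 230, 210, 210, 180, 160, 120.
  280 → host 1 (new)  [load 280/300]
  270 → host 2 (new)  [load 270/300]
  240 → host 3 (new)  [load 240/300]
  230 → host 4 (new)  [load 230/300]
  210 → host 5 (new)  [load 210/300]
  210 → host 6 (new)  [load 210/300]
  180 → host 7 (new)  [load 180/300]
  160 → host 8 (new)  [load 160/300]
  120 → host 7  [load 300/300]
8 hosts opened.

8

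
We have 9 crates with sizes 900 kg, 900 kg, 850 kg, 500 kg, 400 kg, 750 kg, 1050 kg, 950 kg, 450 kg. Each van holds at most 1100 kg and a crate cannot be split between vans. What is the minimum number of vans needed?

8

Total = 1050 + 950 + 900 + 900 + 850 + 750 + 500 + 450 + 400 = 6750 kg.
Lower bound: ⌈6750/1100⌉ = 7 vans.
A packing using 8 vans:
  van 1: 1050 = 1050
  van 2: 950 = 950
  van 3: 900 = 900
  van 4: 900 = 900
  van 5: 850 = 850
  van 6: 750 = 750
  van 7: 500 + 450 = 950
  van 8: 400 = 400
No arrangement into 7 vans stays within capacity, so 8 is optimal.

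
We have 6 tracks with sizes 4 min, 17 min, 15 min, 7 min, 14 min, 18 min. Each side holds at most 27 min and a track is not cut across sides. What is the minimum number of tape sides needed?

4

Total = 18 + 17 + 15 + 14 + 7 + 4 = 75 min.
Lower bound: ⌈75/27⌉ = 3 tape sides.
Also, 4 tracks each exceed 27/2 min, and no two of those can share a side, so at least 4 tape sides are needed.
A packing using 4 tape sides:
  side 1: 18 + 7 = 25
  side 2: 17 + 4 = 21
  side 3: 15 = 15
  side 4: 14 = 14
This matches the lower bound, so 4 is optimal.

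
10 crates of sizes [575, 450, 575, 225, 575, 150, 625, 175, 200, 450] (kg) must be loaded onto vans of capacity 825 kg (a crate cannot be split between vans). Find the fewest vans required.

6

Total = 625 + 575 + 575 + 575 + 450 + 450 + 225 + 200 + 175 + 150 = 4000 kg.
Lower bound: ⌈4000/825⌉ = 5 vans.
Also, 6 crates each exceed 825/2 kg, and no two of those can share a van, so at least 6 vans are needed.
A packing using 6 vans:
  van 1: 625 + 200 = 825
  van 2: 575 + 225 = 800
  van 3: 575 + 175 = 750
  van 4: 575 + 150 = 725
  van 5: 450 = 450
  van 6: 450 = 450
This matches the lower bound, so 6 is optimal.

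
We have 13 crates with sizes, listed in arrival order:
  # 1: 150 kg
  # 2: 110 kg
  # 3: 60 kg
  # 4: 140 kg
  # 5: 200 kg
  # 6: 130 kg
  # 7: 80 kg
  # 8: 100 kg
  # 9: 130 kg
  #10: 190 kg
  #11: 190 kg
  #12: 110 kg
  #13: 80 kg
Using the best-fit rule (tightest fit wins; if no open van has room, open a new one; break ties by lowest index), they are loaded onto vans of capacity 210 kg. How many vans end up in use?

9

  150 → van 1 (new)  [load 150/210]
  110 → van 2 (new)  [load 110/210]
  60 → van 1  [load 210/210]
  140 → van 3 (new)  [load 140/210]
  200 → van 4 (new)  [load 200/210]
  130 → van 5 (new)  [load 130/210]
  80 → van 5  [load 210/210]
  100 → van 2  [load 210/210]
  130 → van 6 (new)  [load 130/210]
  190 → van 7 (new)  [load 190/210]
  190 → van 8 (new)  [load 190/210]
  110 → van 9 (new)  [load 110/210]
  80 → van 6  [load 210/210]
9 vans opened.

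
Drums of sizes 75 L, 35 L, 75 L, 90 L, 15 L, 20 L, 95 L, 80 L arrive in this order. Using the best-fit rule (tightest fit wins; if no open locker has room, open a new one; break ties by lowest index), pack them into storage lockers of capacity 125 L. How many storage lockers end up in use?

5

  75 → locker 1 (new)  [load 75/125]
  35 → locker 1  [load 110/125]
  75 → locker 2 (new)  [load 75/125]
  90 → locker 3 (new)  [load 90/125]
  15 → locker 1  [load 125/125]
  20 → locker 3  [load 110/125]
  95 → locker 4 (new)  [load 95/125]
  80 → locker 5 (new)  [load 80/125]
5 storage lockers opened.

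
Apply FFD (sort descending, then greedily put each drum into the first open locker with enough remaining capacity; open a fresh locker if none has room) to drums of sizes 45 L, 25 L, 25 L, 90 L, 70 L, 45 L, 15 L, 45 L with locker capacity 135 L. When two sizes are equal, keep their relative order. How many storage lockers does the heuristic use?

3

Sorted descending: 90, 70, 45, 45, 45, 25, 25, 15.
  90 → locker 1 (new)  [load 90/135]
  70 → locker 2 (new)  [load 70/135]
  45 → locker 1  [load 135/135]
  45 → locker 2  [load 115/135]
  45 → locker 3 (new)  [load 45/135]
  25 → locker 3  [load 70/135]
  25 → locker 3  [load 95/135]
  15 → locker 2  [load 130/135]
3 storage lockers opened.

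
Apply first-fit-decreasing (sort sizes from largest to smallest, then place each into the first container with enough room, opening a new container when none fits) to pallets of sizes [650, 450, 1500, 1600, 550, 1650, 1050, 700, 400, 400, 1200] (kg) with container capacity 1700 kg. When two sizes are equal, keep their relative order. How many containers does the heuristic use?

Sorted descending: 1650, 1600, 1500, 1200, 1050, 700, 650, 550, 450, 400, 400.
  1650 → container 1 (new)  [load 1650/1700]
  1600 → container 2 (new)  [load 1600/1700]
  1500 → container 3 (new)  [load 1500/1700]
  1200 → container 4 (new)  [load 1200/1700]
  1050 → container 5 (new)  [load 1050/1700]
  700 → container 6 (new)  [load 700/1700]
  650 → container 5  [load 1700/1700]
  550 → container 6  [load 1250/1700]
  450 → container 4  [load 1650/1700]
  400 → container 6  [load 1650/1700]
  400 → container 7 (new)  [load 400/1700]
7 containers opened.

7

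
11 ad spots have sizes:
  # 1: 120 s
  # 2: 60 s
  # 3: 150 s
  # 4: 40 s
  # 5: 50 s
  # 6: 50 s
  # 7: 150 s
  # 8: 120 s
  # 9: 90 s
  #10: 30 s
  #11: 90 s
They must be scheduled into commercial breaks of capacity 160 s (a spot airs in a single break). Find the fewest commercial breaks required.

Total = 150 + 150 + 120 + 120 + 90 + 90 + 60 + 50 + 50 + 40 + 30 = 950 s.
Lower bound: ⌈950/160⌉ = 6 commercial breaks.
A packing using 7 commercial breaks:
  break 1: 150 = 150
  break 2: 150 = 150
  break 3: 120 + 40 = 160
  break 4: 120 + 30 = 150
  break 5: 90 + 60 = 150
  break 6: 90 + 50 = 140
  break 7: 50 = 50
No arrangement into 6 commercial breaks stays within capacity, so 7 is optimal.

7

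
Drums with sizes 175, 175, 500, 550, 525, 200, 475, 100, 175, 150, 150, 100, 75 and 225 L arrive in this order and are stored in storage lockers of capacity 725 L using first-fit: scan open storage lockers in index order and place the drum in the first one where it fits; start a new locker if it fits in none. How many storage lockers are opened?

6

  175 → locker 1 (new)  [load 175/725]
  175 → locker 1  [load 350/725]
  500 → locker 2 (new)  [load 500/725]
  550 → locker 3 (new)  [load 550/725]
  525 → locker 4 (new)  [load 525/725]
  200 → locker 1  [load 550/725]
  475 → locker 5 (new)  [load 475/725]
  100 → locker 1  [load 650/725]
  175 → locker 2  [load 675/725]
  150 → locker 3  [load 700/725]
  150 → locker 4  [load 675/725]
  100 → locker 5  [load 575/725]
  75 → locker 1  [load 725/725]
  225 → locker 6 (new)  [load 225/725]
6 storage lockers opened.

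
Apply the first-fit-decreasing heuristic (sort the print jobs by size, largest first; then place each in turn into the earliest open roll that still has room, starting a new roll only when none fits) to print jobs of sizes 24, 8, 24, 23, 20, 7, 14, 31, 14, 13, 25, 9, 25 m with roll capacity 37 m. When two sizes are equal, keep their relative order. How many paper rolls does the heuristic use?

7

Sorted descending: 31, 25, 25, 24, 24, 23, 20, 14, 14, 13, 9, 8, 7.
  31 → roll 1 (new)  [load 31/37]
  25 → roll 2 (new)  [load 25/37]
  25 → roll 3 (new)  [load 25/37]
  24 → roll 4 (new)  [load 24/37]
  24 → roll 5 (new)  [load 24/37]
  23 → roll 6 (new)  [load 23/37]
  20 → roll 7 (new)  [load 20/37]
  14 → roll 6  [load 37/37]
  14 → roll 7  [load 34/37]
  13 → roll 4  [load 37/37]
  9 → roll 2  [load 34/37]
  8 → roll 3  [load 33/37]
  7 → roll 5  [load 31/37]
7 paper rolls opened.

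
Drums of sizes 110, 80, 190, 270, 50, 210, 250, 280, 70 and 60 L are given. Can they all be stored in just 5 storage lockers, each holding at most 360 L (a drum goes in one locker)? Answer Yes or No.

A valid assignment using 5 storage lockers:
  locker 1: 280 + 80 = 360
  locker 2: 270 + 70 = 340
  locker 3: 250 + 110 = 360
  locker 4: 210 + 60 + 50 = 320
  locker 5: 190 = 190
Every load is within 360 L, so 5 storage lockers suffice.

Yes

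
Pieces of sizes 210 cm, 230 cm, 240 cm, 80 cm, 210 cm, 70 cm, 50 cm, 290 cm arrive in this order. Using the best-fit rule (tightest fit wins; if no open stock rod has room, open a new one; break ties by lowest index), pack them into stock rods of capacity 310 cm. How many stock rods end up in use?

  210 → stock rod 1 (new)  [load 210/310]
  230 → stock rod 2 (new)  [load 230/310]
  240 → stock rod 3 (new)  [load 240/310]
  80 → stock rod 2  [load 310/310]
  210 → stock rod 4 (new)  [load 210/310]
  70 → stock rod 3  [load 310/310]
  50 → stock rod 1  [load 260/310]
  290 → stock rod 5 (new)  [load 290/310]
5 stock rods opened.

5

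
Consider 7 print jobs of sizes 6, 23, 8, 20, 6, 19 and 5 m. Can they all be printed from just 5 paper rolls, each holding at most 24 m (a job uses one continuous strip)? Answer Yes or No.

A valid assignment using 4 paper rolls:
  roll 1: 23 = 23
  roll 2: 20 = 20
  roll 3: 19 + 5 = 24
  roll 4: 8 + 6 + 6 = 20
That uses only 4 ≤ 5, so 5 paper rolls are enough.

Yes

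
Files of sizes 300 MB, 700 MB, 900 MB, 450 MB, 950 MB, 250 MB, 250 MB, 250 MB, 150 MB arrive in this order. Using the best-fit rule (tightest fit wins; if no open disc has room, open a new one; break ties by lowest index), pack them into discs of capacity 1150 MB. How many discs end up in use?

4

  300 → disc 1 (new)  [load 300/1150]
  700 → disc 1  [load 1000/1150]
  900 → disc 2 (new)  [load 900/1150]
  450 → disc 3 (new)  [load 450/1150]
  950 → disc 4 (new)  [load 950/1150]
  250 → disc 2  [load 1150/1150]
  250 → disc 3  [load 700/1150]
  250 → disc 3  [load 950/1150]
  150 → disc 1  [load 1150/1150]
4 discs opened.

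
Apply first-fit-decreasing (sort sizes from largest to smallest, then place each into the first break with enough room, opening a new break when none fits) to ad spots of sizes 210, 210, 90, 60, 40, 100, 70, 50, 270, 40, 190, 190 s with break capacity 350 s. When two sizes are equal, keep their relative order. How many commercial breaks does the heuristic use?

Sorted descending: 270, 210, 210, 190, 190, 100, 90, 70, 60, 50, 40, 40.
  270 → break 1 (new)  [load 270/350]
  210 → break 2 (new)  [load 210/350]
  210 → break 3 (new)  [load 210/350]
  190 → break 4 (new)  [load 190/350]
  190 → break 5 (new)  [load 190/350]
  100 → break 2  [load 310/350]
  90 → break 3  [load 300/350]
  70 → break 1  [load 340/350]
  60 → break 4  [load 250/350]
  50 → break 3  [load 350/350]
  40 → break 2  [load 350/350]
  40 → break 4  [load 290/350]
5 commercial breaks opened.

5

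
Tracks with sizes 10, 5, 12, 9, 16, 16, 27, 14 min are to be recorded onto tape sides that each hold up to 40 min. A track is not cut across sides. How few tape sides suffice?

3

Total = 27 + 16 + 16 + 14 + 12 + 10 + 9 + 5 = 109 min.
Lower bound: ⌈109/40⌉ = 3 tape sides.
A packing using 3 tape sides:
  side 1: 27 + 12 = 39
  side 2: 16 + 16 + 5 = 37
  side 3: 14 + 10 + 9 = 33
This matches the lower bound, so 3 is optimal.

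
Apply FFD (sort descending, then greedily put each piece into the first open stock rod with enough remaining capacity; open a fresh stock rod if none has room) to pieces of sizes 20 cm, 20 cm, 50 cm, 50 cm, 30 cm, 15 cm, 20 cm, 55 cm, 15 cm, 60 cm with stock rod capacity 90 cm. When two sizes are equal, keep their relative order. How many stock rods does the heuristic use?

4

Sorted descending: 60, 55, 50, 50, 30, 20, 20, 20, 15, 15.
  60 → stock rod 1 (new)  [load 60/90]
  55 → stock rod 2 (new)  [load 55/90]
  50 → stock rod 3 (new)  [load 50/90]
  50 → stock rod 4 (new)  [load 50/90]
  30 → stock rod 1  [load 90/90]
  20 → stock rod 2  [load 75/90]
  20 → stock rod 3  [load 70/90]
  20 → stock rod 3  [load 90/90]
  15 → stock rod 2  [load 90/90]
  15 → stock rod 4  [load 65/90]
4 stock rods opened.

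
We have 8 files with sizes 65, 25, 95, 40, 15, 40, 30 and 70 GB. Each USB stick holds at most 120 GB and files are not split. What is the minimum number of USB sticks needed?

Total = 95 + 70 + 65 + 40 + 40 + 30 + 25 + 15 = 380 GB.
Lower bound: ⌈380/120⌉ = 4 USB sticks.
A packing using 4 USB sticks:
  USB stick 1: 95 + 25 = 120
  USB stick 2: 70 + 40 = 110
  USB stick 3: 65 + 40 + 15 = 120
  USB stick 4: 30 = 30
This matches the lower bound, so 4 is optimal.

4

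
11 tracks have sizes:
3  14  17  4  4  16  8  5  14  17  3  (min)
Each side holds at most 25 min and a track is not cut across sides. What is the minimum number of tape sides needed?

Total = 17 + 17 + 16 + 14 + 14 + 8 + 5 + 4 + 4 + 3 + 3 = 105 min.
Lower bound: ⌈105/25⌉ = 5 tape sides.
A packing using 5 tape sides:
  side 1: 17 + 8 = 25
  side 2: 17 + 5 + 3 = 25
  side 3: 16 + 4 + 4 = 24
  side 4: 14 + 3 = 17
  side 5: 14 = 14
This matches the lower bound, so 5 is optimal.

5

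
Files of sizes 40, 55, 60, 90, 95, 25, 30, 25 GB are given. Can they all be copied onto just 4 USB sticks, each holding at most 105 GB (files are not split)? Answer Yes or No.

Total = 420 GB; ⌈420/105⌉ = 4.
The bound of 4 does not rule out 4, but exhaustive search shows no assignment into 4 USB sticks of capacity 105 GB exists — the minimum is 5.

No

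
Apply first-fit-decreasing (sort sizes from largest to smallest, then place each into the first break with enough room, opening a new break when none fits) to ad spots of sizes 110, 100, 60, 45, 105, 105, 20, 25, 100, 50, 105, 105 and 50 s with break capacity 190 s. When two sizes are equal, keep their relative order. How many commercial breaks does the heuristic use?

Sorted descending: 110, 105, 105, 105, 105, 100, 100, 60, 50, 50, 45, 25, 20.
  110 → break 1 (new)  [load 110/190]
  105 → break 2 (new)  [load 105/190]
  105 → break 3 (new)  [load 105/190]
  105 → break 4 (new)  [load 105/190]
  105 → break 5 (new)  [load 105/190]
  100 → break 6 (new)  [load 100/190]
  100 → break 7 (new)  [load 100/190]
  60 → break 1  [load 170/190]
  50 → break 2  [load 155/190]
  50 → break 3  [load 155/190]
  45 → break 4  [load 150/190]
  25 → break 2  [load 180/190]
  20 → break 1  [load 190/190]
7 commercial breaks opened.

7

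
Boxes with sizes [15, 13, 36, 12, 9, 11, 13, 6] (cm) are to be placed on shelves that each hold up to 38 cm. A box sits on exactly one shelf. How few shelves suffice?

Total = 36 + 15 + 13 + 13 + 12 + 11 + 9 + 6 = 115 cm.
Lower bound: ⌈115/38⌉ = 4 shelves.
A packing using 4 shelves:
  shelf 1: 36 = 36
  shelf 2: 15 + 13 + 9 = 37
  shelf 3: 13 + 12 + 11 = 36
  shelf 4: 6 = 6
This matches the lower bound, so 4 is optimal.

4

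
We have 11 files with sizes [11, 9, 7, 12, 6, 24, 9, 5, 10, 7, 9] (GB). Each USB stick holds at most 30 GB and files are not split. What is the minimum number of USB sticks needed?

4

Total = 24 + 12 + 11 + 10 + 9 + 9 + 9 + 7 + 7 + 6 + 5 = 109 GB.
Lower bound: ⌈109/30⌉ = 4 USB sticks.
A packing using 4 USB sticks:
  USB stick 1: 24 + 6 = 30
  USB stick 2: 12 + 11 + 7 = 30
  USB stick 3: 10 + 9 + 9 = 28
  USB stick 4: 9 + 7 + 5 = 21
This matches the lower bound, so 4 is optimal.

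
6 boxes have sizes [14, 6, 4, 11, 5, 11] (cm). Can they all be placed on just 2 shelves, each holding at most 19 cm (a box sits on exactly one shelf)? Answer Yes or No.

Total = 51 cm; ⌈51/19⌉ = 3.
At least 3 shelves are required, but only 2 are allowed.

No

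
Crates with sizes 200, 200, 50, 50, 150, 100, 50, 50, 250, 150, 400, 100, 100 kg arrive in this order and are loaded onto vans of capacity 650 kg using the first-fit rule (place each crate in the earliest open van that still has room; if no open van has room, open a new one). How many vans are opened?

  200 → van 1 (new)  [load 200/650]
  200 → van 1  [load 400/650]
  50 → van 1  [load 450/650]
  50 → van 1  [load 500/650]
  150 → van 1  [load 650/650]
  100 → van 2 (new)  [load 100/650]
  50 → van 2  [load 150/650]
  50 → van 2  [load 200/650]
  250 → van 2  [load 450/650]
  150 → van 2  [load 600/650]
  400 → van 3 (new)  [load 400/650]
  100 → van 3  [load 500/650]
  100 → van 3  [load 600/650]
3 vans opened.

3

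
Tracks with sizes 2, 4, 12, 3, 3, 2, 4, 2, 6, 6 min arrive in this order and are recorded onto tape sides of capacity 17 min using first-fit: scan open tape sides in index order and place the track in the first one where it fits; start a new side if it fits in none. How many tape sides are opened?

  2 → side 1 (new)  [load 2/17]
  4 → side 1  [load 6/17]
  12 → side 2 (new)  [load 12/17]
  3 → side 1  [load 9/17]
  3 → side 1  [load 12/17]
  2 → side 1  [load 14/17]
  4 → side 2  [load 16/17]
  2 → side 1  [load 16/17]
  6 → side 3 (new)  [load 6/17]
  6 → side 3  [load 12/17]
3 tape sides opened.

3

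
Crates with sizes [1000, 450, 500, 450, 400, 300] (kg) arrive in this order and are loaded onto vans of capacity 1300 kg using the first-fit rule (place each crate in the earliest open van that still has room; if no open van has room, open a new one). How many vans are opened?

3

  1000 → van 1 (new)  [load 1000/1300]
  450 → van 2 (new)  [load 450/1300]
  500 → van 2  [load 950/1300]
  450 → van 3 (new)  [load 450/1300]
  400 → van 3  [load 850/1300]
  300 → van 1  [load 1300/1300]
3 vans opened.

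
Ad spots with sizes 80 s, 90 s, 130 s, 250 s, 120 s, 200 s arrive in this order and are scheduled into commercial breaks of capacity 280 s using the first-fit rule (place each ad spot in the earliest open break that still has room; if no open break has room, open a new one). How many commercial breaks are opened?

  80 → break 1 (new)  [load 80/280]
  90 → break 1  [load 170/280]
  130 → break 2 (new)  [load 130/280]
  250 → break 3 (new)  [load 250/280]
  120 → break 2  [load 250/280]
  200 → break 4 (new)  [load 200/280]
4 commercial breaks opened.

4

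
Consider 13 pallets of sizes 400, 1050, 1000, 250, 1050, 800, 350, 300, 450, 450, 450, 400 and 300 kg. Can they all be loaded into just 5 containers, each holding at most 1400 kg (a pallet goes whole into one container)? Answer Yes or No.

No

Total = 7250 kg; ⌈7250/1400⌉ = 6.
At least 6 containers are required, but only 5 are allowed.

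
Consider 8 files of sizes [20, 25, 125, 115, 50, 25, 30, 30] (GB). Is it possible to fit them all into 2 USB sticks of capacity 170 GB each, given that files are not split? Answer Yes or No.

No

Total = 420 GB; ⌈420/170⌉ = 3.
At least 3 USB sticks are required, but only 2 are allowed.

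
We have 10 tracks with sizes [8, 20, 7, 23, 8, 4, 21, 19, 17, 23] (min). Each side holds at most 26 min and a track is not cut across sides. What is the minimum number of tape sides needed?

7

Total = 23 + 23 + 21 + 20 + 19 + 17 + 8 + 8 + 7 + 4 = 150 min.
Lower bound: ⌈150/26⌉ = 6 tape sides.
A packing using 7 tape sides:
  side 1: 23 = 23
  side 2: 23 = 23
  side 3: 21 + 4 = 25
  side 4: 20 = 20
  side 5: 19 + 7 = 26
  side 6: 17 + 8 = 25
  side 7: 8 = 8
No arrangement into 6 tape sides stays within capacity, so 7 is optimal.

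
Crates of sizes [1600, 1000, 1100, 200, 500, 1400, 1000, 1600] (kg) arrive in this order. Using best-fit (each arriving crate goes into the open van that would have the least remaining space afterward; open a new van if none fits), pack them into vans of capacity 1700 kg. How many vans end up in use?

  1600 → van 1 (new)  [load 1600/1700]
  1000 → van 2 (new)  [load 1000/1700]
  1100 → van 3 (new)  [load 1100/1700]
  200 → van 3  [load 1300/1700]
  500 → van 2  [load 1500/1700]
  1400 → van 4 (new)  [load 1400/1700]
  1000 → van 5 (new)  [load 1000/1700]
  1600 → van 6 (new)  [load 1600/1700]
6 vans opened.

6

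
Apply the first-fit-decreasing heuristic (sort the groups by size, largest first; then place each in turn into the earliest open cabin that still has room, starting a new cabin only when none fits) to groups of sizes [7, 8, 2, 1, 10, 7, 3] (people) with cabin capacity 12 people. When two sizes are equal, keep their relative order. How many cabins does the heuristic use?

Sorted descending: 10, 8, 7, 7, 3, 2, 1.
  10 → cabin 1 (new)  [load 10/12]
  8 → cabin 2 (new)  [load 8/12]
  7 → cabin 3 (new)  [load 7/12]
  7 → cabin 4 (new)  [load 7/12]
  3 → cabin 2  [load 11/12]
  2 → cabin 1  [load 12/12]
  1 → cabin 2  [load 12/12]
4 cabins opened.

4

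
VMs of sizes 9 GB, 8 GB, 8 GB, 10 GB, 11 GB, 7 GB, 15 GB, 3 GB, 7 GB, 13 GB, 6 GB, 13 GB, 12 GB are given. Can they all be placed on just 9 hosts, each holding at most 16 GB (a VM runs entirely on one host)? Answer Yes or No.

A valid assignment using 9 hosts:
  host 1: 15 = 15
  host 2: 13 + 3 = 16
  host 3: 13 = 13
  host 4: 12 = 12
  host 5: 11 = 11
  host 6: 10 + 6 = 16
  host 7: 9 + 7 = 16
  host 8: 8 + 8 = 16
  host 9: 7 = 7
Every load is within 16 GB, so 9 hosts suffice.

Yes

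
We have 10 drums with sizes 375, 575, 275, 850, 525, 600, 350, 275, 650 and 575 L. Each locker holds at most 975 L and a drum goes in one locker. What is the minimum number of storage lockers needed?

6

Total = 850 + 650 + 600 + 575 + 575 + 525 + 375 + 350 + 275 + 275 = 5050 L.
Lower bound: ⌈5050/975⌉ = 6 storage lockers.
A packing using 6 storage lockers:
  locker 1: 850 = 850
  locker 2: 650 + 275 = 925
  locker 3: 600 + 375 = 975
  locker 4: 575 + 350 = 925
  locker 5: 575 + 275 = 850
  locker 6: 525 = 525
This matches the lower bound, so 6 is optimal.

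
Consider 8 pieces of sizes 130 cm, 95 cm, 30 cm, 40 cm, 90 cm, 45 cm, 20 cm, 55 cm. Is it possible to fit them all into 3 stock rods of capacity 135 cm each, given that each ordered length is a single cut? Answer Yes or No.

Total = 505 cm; ⌈505/135⌉ = 4.
At least 4 stock rods are required, but only 3 are allowed.

No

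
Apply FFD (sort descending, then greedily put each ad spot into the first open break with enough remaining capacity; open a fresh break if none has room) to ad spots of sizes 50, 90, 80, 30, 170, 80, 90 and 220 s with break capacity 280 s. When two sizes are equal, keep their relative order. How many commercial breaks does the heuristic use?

Sorted descending: 220, 170, 90, 90, 80, 80, 50, 30.
  220 → break 1 (new)  [load 220/280]
  170 → break 2 (new)  [load 170/280]
  90 → break 2  [load 260/280]
  90 → break 3 (new)  [load 90/280]
  80 → break 3  [load 170/280]
  80 → break 3  [load 250/280]
  50 → break 1  [load 270/280]
  30 → break 3  [load 280/280]
3 commercial breaks opened.

3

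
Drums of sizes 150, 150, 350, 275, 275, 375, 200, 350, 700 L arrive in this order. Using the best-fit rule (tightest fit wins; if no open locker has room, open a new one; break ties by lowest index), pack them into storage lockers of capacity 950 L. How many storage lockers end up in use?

4

  150 → locker 1 (new)  [load 150/950]
  150 → locker 1  [load 300/950]
  350 → locker 1  [load 650/950]
  275 → locker 1  [load 925/950]
  275 → locker 2 (new)  [load 275/950]
  375 → locker 2  [load 650/950]
  200 → locker 2  [load 850/950]
  350 → locker 3 (new)  [load 350/950]
  700 → locker 4 (new)  [load 700/950]
4 storage lockers opened.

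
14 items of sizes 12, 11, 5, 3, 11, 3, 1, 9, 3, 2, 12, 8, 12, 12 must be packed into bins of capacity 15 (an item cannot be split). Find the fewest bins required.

Total = 12 + 12 + 12 + 12 + 11 + 11 + 9 + 8 + 5 + 3 + 3 + 3 + 2 + 1 = 104.
Lower bound: ⌈104/15⌉ = 7 bins.
Also, 8 items each exceed 15/2, and no two of those can share a bin, so at least 8 bins are needed.
A packing using 8 bins:
  bin 1: 12 + 3 = 15
  bin 2: 12 + 3 = 15
  bin 3: 12 + 3 = 15
  bin 4: 12 + 2 + 1 = 15
  bin 5: 11 = 11
  bin 6: 11 = 11
  bin 7: 9 + 5 = 14
  bin 8: 8 = 8
This matches the lower bound, so 8 is optimal.

8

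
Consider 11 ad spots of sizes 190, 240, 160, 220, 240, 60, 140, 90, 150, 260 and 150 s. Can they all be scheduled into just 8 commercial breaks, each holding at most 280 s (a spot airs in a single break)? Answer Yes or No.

No

Total = 1900 s; ⌈1900/280⌉ = 7.
8 ad spots each exceed half the capacity and cannot share a break, forcing at least 8 commercial breaks.
The bound of 8 does not rule out 8, but exhaustive search shows no assignment into 8 commercial breaks of capacity 280 s exists — the minimum is 9.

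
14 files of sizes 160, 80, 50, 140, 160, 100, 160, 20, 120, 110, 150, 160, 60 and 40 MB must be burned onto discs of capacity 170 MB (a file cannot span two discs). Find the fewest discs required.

Total = 160 + 160 + 160 + 160 + 150 + 140 + 120 + 110 + 100 + 80 + 60 + 50 + 40 + 20 = 1510 MB.
Lower bound: ⌈1510/170⌉ = 9 discs.
A packing using 10 discs:
  disc 1: 160 = 160
  disc 2: 160 = 160
  disc 3: 160 = 160
  disc 4: 160 = 160
  disc 5: 150 + 20 = 170
  disc 6: 140 = 140
  disc 7: 120 + 50 = 170
  disc 8: 110 + 60 = 170
  disc 9: 100 + 40 = 140
  disc 10: 80 = 80
No arrangement into 9 discs stays within capacity, so 10 is optimal.

10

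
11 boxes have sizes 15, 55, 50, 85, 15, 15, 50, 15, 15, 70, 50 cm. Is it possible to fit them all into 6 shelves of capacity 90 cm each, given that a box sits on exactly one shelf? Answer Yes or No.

Yes

A valid assignment using 6 shelves:
  shelf 1: 85 = 85
  shelf 2: 70 + 15 = 85
  shelf 3: 55 + 15 + 15 = 85
  shelf 4: 50 + 15 + 15 = 80
  shelf 5: 50 = 50
  shelf 6: 50 = 50
Every load is within 90 cm, so 6 shelves suffice.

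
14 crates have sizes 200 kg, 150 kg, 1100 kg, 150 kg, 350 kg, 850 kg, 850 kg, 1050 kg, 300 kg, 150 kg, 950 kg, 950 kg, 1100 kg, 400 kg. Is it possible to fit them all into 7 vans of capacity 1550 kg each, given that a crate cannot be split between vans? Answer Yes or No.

Yes

A valid assignment using 7 vans:
  van 1: 1100 + 400 = 1500
  van 2: 1100 + 350 = 1450
  van 3: 1050 + 300 + 200 = 1550
  van 4: 950 + 150 + 150 + 150 = 1400
  van 5: 950 = 950
  van 6: 850 = 850
  van 7: 850 = 850
Every load is within 1550 kg, so 7 vans suffice.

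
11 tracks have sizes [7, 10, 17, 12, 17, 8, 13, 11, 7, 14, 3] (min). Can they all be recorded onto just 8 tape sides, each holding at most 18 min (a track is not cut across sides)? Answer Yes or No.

Yes

A valid assignment using 8 tape sides:
  side 1: 17 = 17
  side 2: 17 = 17
  side 3: 14 + 3 = 17
  side 4: 13 = 13
  side 5: 12 = 12
  side 6: 11 + 7 = 18
  side 7: 10 + 8 = 18
  side 8: 7 = 7
Every load is within 18 min, so 8 tape sides suffice.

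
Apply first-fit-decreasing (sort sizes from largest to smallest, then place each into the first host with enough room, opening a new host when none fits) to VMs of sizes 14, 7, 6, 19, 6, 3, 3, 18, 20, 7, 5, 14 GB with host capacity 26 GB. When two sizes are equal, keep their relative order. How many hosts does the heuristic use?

Sorted descending: 20, 19, 18, 14, 14, 7, 7, 6, 6, 5, 3, 3.
  20 → host 1 (new)  [load 20/26]
  19 → host 2 (new)  [load 19/26]
  18 → host 3 (new)  [load 18/26]
  14 → host 4 (new)  [load 14/26]
  14 → host 5 (new)  [load 14/26]
  7 → host 2  [load 26/26]
  7 → host 3  [load 25/26]
  6 → host 1  [load 26/26]
  6 → host 4  [load 20/26]
  5 → host 4  [load 25/26]
  3 → host 5  [load 17/26]
  3 → host 5  [load 20/26]
5 hosts opened.

5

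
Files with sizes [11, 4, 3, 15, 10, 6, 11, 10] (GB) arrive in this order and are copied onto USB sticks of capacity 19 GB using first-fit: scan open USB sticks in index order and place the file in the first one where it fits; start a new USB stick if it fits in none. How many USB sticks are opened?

  11 → USB stick 1 (new)  [load 11/19]
  4 → USB stick 1  [load 15/19]
  3 → USB stick 1  [load 18/19]
  15 → USB stick 2 (new)  [load 15/19]
  10 → USB stick 3 (new)  [load 10/19]
  6 → USB stick 3  [load 16/19]
  11 → USB stick 4 (new)  [load 11/19]
  10 → USB stick 5 (new)  [load 10/19]
5 USB sticks opened.

5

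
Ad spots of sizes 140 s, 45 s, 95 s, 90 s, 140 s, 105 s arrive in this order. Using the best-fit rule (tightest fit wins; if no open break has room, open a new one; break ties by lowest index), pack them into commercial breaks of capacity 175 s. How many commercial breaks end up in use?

5

  140 → break 1 (new)  [load 140/175]
  45 → break 2 (new)  [load 45/175]
  95 → break 2  [load 140/175]
  90 → break 3 (new)  [load 90/175]
  140 → break 4 (new)  [load 140/175]
  105 → break 5 (new)  [load 105/175]
5 commercial breaks opened.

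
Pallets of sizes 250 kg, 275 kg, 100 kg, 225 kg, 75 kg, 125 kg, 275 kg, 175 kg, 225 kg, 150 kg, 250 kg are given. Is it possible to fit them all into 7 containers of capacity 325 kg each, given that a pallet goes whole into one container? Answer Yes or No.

Total = 2125 kg; ⌈2125/325⌉ = 7.
The bound of 7 does not rule out 7, but exhaustive search shows no assignment into 7 containers of capacity 325 kg exists — the minimum is 8.

No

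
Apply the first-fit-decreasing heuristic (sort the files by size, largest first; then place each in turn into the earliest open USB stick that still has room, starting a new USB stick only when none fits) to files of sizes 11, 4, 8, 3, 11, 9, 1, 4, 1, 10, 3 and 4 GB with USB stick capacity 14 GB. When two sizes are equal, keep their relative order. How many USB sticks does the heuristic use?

Sorted descending: 11, 11, 10, 9, 8, 4, 4, 4, 3, 3, 1, 1.
  11 → USB stick 1 (new)  [load 11/14]
  11 → USB stick 2 (new)  [load 11/14]
  10 → USB stick 3 (new)  [load 10/14]
  9 → USB stick 4 (new)  [load 9/14]
  8 → USB stick 5 (new)  [load 8/14]
  4 → USB stick 3  [load 14/14]
  4 → USB stick 4  [load 13/14]
  4 → USB stick 5  [load 12/14]
  3 → USB stick 1  [load 14/14]
  3 → USB stick 2  [load 14/14]
  1 → USB stick 4  [load 14/14]
  1 → USB stick 5  [load 13/14]
5 USB sticks opened.

5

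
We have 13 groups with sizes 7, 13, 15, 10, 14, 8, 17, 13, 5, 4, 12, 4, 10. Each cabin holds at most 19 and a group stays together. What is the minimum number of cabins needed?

Total = 17 + 15 + 14 + 13 + 13 + 12 + 10 + 10 + 8 + 7 + 5 + 4 + 4 = 132.
Lower bound: ⌈132/19⌉ = 7 cabins.
Also, 8 groups each exceed 19/2, and no two of those can share a cabin, so at least 8 cabins are needed.
A packing using 8 cabins:
  cabin 1: 17 = 17
  cabin 2: 15 + 4 = 19
  cabin 3: 14 + 5 = 19
  cabin 4: 13 + 4 = 17
  cabin 5: 13 = 13
  cabin 6: 12 + 7 = 19
  cabin 7: 10 + 8 = 18
  cabin 8: 10 = 10
This matches the lower bound, so 8 is optimal.

8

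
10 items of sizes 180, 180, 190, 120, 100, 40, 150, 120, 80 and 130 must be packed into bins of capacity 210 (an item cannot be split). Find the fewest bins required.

Total = 190 + 180 + 180 + 150 + 130 + 120 + 120 + 100 + 80 + 40 = 1290.
Lower bound: ⌈1290/210⌉ = 7 bins.
A packing using 8 bins:
  bin 1: 190 = 190
  bin 2: 180 = 180
  bin 3: 180 = 180
  bin 4: 150 + 40 = 190
  bin 5: 130 + 80 = 210
  bin 6: 120 = 120
  bin 7: 120 = 120
  bin 8: 100 = 100
No arrangement into 7 bins stays within capacity, so 8 is optimal.

8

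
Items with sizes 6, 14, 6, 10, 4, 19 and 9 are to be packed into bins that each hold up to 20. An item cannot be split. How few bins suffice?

4

Total = 19 + 14 + 10 + 9 + 6 + 6 + 4 = 68.
Lower bound: ⌈68/20⌉ = 4 bins.
A packing using 4 bins:
  bin 1: 19 = 19
  bin 2: 14 + 6 = 20
  bin 3: 10 + 9 = 19
  bin 4: 6 + 4 = 10
This matches the lower bound, so 4 is optimal.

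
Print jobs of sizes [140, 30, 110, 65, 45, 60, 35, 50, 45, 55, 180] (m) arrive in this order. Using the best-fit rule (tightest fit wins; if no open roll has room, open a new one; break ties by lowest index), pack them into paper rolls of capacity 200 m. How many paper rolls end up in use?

  140 → roll 1 (new)  [load 140/200]
  30 → roll 1  [load 170/200]
  110 → roll 2 (new)  [load 110/200]
  65 → roll 2  [load 175/200]
  45 → roll 3 (new)  [load 45/200]
  60 → roll 3  [load 105/200]
  35 → roll 3  [load 140/200]
  50 → roll 3  [load 190/200]
  45 → roll 4 (new)  [load 45/200]
  55 → roll 4  [load 100/200]
  180 → roll 5 (new)  [load 180/200]
5 paper rolls opened.

5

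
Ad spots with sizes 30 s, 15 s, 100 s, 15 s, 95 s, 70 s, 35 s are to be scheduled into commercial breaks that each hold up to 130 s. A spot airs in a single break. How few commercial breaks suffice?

Total = 100 + 95 + 70 + 35 + 30 + 15 + 15 = 360 s.
Lower bound: ⌈360/130⌉ = 3 commercial breaks.
A packing using 3 commercial breaks:
  break 1: 100 + 30 = 130
  break 2: 95 + 35 = 130
  break 3: 70 + 15 + 15 = 100
This matches the lower bound, so 3 is optimal.

3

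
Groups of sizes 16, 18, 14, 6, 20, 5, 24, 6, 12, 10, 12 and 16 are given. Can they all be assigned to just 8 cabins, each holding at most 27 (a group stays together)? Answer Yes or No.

A valid assignment using 7 cabins:
  cabin 1: 24 = 24
  cabin 2: 20 + 6 = 26
  cabin 3: 18 + 6 = 24
  cabin 4: 16 + 10 = 26
  cabin 5: 16 + 5 = 21
  cabin 6: 14 + 12 = 26
  cabin 7: 12 = 12
That uses only 7 ≤ 8, so 8 cabins are enough.

Yes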